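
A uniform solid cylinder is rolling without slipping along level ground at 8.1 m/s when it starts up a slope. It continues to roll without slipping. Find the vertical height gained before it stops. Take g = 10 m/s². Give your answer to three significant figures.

With I = (1/2)MR², the ratio k = I/(MR²) is 0.5.
Pure rolling means v = ωR; then KE = ½Mv² + ½I(v/R)² = ½(1+k)Mv² = (3/4)Mv².
All of this converts to potential energy at the highest point: (3/4)Mv₀² = Mgh.
Thus h = (1+k)v₀²/(2g) = 1.5 × 8.1² / (2 × 10) ≈ 4.92 m.

h ≈ 4.92 m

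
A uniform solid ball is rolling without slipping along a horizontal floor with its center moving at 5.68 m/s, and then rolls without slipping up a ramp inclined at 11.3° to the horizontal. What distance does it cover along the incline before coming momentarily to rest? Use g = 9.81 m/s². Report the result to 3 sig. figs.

For this body I = (2/5)MR², i.e. k = I/(MR²) = 0.4.
Rolling without slipping gives ω = v/R, so the total kinetic energy is ½Mv² + ½Iω² = ½(1+k)Mv² = (7/10)Mv².
Setting this equal to Mgh gives the vertical rise h = (1+k)v₀²/(2g) = 1.4×5.68²/(2×9.81) = 2.302 m.
The distance along the slope is d = h/sinθ = 2.302/sin11.3° ≈ 11.7 m.

d ≈ 11.7 m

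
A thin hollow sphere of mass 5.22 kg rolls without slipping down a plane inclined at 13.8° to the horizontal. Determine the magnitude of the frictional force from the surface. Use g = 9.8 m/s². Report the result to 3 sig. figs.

Here I = (2/3)MR², so the shape factor k = I/(MR²) = 2/3.
Translational: Mg sinθ − f = Ma. Rotational about the CM: fR = Iα = kMRa, so f = kMa.
Combining, a = g sinθ/(1+k) and f = kMa = kMg sinθ/(1+k).
f = (2/3) × 5.22 × 9.8 × sin13.8° / 1.667 ≈ 4.88 N.

f ≈ 4.88 N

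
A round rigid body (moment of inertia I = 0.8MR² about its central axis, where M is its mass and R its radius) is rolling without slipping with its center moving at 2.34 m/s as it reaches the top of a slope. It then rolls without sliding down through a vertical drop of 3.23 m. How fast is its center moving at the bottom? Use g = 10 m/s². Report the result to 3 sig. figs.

v ≈ 6.43 m/s

With I = 0.8MR², the ratio k = I/(MR²) is 0.8.
Rolling without slipping gives ω = v/R, so the total kinetic energy is ½Mv² + ½Iω² = ½(1+k)Mv² = (9/10)Mv².
Conserving energy between top and bottom: (9/10)Mv² = (9/10)Mv₀² + Mgh, hence v² = v₀² + 2gh/(1+k).
v = √(2.34² + 2×10×3.23/1.8) = √41.36 ≈ 6.43 m/s.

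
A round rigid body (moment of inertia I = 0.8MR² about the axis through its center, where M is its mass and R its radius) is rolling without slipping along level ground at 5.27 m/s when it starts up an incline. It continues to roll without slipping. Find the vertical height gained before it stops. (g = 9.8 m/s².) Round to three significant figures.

h ≈ 2.55 m

The moment of inertia is 0.8MR², giving k ≡ I/(MR²) = 0.8.
Since it rolls without slipping, ω = v/R and KE = ½Mv² + ½Iω² = ½(1+k)Mv² = (9/10)Mv².
At the top the kinetic energy is zero, so (9/10)Mv₀² = Mgh.
Thus h = (1+k)v₀²/(2g) = 1.8 × 5.27² / (2 × 9.8) ≈ 2.55 m.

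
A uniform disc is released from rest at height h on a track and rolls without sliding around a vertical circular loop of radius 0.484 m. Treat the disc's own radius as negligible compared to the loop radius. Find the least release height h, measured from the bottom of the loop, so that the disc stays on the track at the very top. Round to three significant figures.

h_min ≈ 1.33 m

The moment of inertia is (1/2)MR², giving k ≡ I/(MR²) = 0.5.
At the top of the loop, the minimum-contact condition is Mg = Mv_top²/r, so v_top² = gr.
With ω = v/R, the kinetic energy at speed v is ½(1+k)Mv² = (3/4)Mv².
Energy conservation from release (height h) to the top (height 2r): Mgh = Mg(2r) + (3/4)M·gr.
Thus h_min = 2r + (1+k)r/2 = r(2 + 1.5/2) = 0.484 × 2.75 ≈ 1.33 m.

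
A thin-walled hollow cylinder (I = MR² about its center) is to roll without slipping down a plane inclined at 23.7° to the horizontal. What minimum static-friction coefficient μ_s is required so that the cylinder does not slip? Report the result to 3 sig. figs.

μ_min ≈ 0.219

For this body I = MR², i.e. k = I/(MR²) = 1.
Newton's second law down the slope: Mg sinθ − f = Ma. The torque equation fR = Iα (with α = a/R) gives f = kMa.
These give a = g sinθ/(1+k) and the required friction f = kMg sinθ/(1+k).
The normal force is N = Mg cosθ, so μ_min = f/N = k tanθ/(1+k).
μ_min = 1 × tan23.7° / 2 ≈ 0.219.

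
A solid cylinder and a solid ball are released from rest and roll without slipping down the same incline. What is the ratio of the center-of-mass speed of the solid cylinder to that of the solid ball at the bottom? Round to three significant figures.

Each satisfies Mgh = ½(1+k)Mv² with k = I/(MR²), so v ∝ 1/√(1+k).
For the solid cylinder k = 0.5; for the solid ball k = 0.4.
v₁/v₂ = √((1+k₂)/(1+k₁)) = √(1.4/1.5) ≈ 0.966.

v_ratio ≈ 0.966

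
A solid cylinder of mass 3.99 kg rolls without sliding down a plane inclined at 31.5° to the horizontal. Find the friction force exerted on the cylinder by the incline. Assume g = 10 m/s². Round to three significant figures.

f ≈ 6.95 N

For this body I = (1/2)MR², i.e. k = I/(MR²) = 0.5.
Newton's second law down the slope: Mg sinθ − f = Ma. The torque equation fR = Iα (with α = a/R) gives f = kMa.
Combining, a = g sinθ/(1+k) and f = kMa = kMg sinθ/(1+k).
f = 0.5 × 3.99 × 10 × sin31.5° / 1.5 ≈ 6.95 N.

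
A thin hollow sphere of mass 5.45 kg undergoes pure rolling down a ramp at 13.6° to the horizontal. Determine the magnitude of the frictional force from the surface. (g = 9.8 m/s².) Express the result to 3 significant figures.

f ≈ 5.02 N

With I = (2/3)MR², the ratio k = I/(MR²) is 2/3.
Along the incline Mg sinθ − f = Ma, and torque about the center fR = Iα = kMR²(a/R) gives f = kMa.
Combining, a = g sinθ/(1+k) and f = kMa = kMg sinθ/(1+k).
f = (2/3) × 5.45 × 9.8 × sin13.6° / 1.667 ≈ 5.02 N.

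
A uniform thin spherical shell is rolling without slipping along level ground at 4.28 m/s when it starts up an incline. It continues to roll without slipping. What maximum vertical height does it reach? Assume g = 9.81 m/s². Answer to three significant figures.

For this body I = (2/3)MR², i.e. k = I/(MR²) = 2/3.
Rolling without slipping gives ω = v/R, so the total kinetic energy is ½Mv² + ½Iω² = ½(1+k)Mv² = (5/6)Mv².
All of this converts to potential energy at the highest point: (5/6)Mv₀² = Mgh.
Thus h = (1+k)v₀²/(2g) = 1.667 × 4.28² / (2 × 9.81) ≈ 1.56 m.

h ≈ 1.56 m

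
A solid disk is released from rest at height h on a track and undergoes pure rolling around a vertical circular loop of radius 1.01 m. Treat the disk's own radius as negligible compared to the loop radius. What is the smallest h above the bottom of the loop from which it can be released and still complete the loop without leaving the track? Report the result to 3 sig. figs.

h_min ≈ 2.78 m

Here I = (1/2)MR², so the shape factor k = I/(MR²) = 0.5.
At the top, contact is just lost when gravity alone supplies the centripetal force: Mg = Mv_top²/r, i.e. v_top² = gr.
With ω = v/R, the kinetic energy at speed v is ½(1+k)Mv² = (3/4)Mv².
Energy conservation from release (height h) to the top (height 2r): Mgh = Mg(2r) + (3/4)M·gr.
Thus h_min = 2r + (1+k)r/2 = r(2 + 1.5/2) = 1.01 × 2.75 ≈ 2.78 m.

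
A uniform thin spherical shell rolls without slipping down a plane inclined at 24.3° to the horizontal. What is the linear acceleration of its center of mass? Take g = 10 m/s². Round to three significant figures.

a ≈ 2.47 m/s²

The moment of inertia is (2/3)MR², giving k ≡ I/(MR²) = 2/3.
Newton's second law down the slope: Mg sinθ − f = Ma. The torque equation fR = Iα (with α = a/R) gives f = kMa.
Eliminating f: Mg sinθ = (1+k)Ma, so a = g sinθ/(1+k) = 10 × sin24.3° / 1.667 ≈ 2.47 m/s².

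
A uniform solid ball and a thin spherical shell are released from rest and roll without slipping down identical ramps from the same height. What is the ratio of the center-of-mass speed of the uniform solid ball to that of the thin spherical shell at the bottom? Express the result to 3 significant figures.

v_ratio ≈ 1.09

Each satisfies Mgh = ½(1+k)Mv² with k = I/(MR²), so v ∝ 1/√(1+k).
For the uniform solid ball k = 0.4; for the thin spherical shell k = 2/3.
v₁/v₂ = √((1+k₂)/(1+k₁)) = √(1.667/1.4) ≈ 1.09.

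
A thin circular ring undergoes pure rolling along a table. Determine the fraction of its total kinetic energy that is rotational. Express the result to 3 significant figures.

fraction ≈ 0.500

With I = MR², the ratio k = I/(MR²) is 1.
With ω = v/R, KE_trans = ½Mv² and KE_rot = ½Iω² = ½kMv², so KE_total = ½(1+k)Mv².
The rotational fraction is therefore k/(1+k) = 1/2 ≈ 0.500.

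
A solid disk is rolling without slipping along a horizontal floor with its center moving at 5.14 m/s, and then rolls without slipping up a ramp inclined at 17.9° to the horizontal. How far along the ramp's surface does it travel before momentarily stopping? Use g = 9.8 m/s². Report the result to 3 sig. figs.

d ≈ 6.58 m

The moment of inertia is (1/2)MR², giving k ≡ I/(MR²) = 0.5.
Pure rolling means v = ωR; then KE = ½Mv² + ½I(v/R)² = ½(1+k)Mv² = (3/4)Mv².
Setting this equal to Mgh gives the vertical rise h = (1+k)v₀²/(2g) = 1.5×5.14²/(2×9.8) = 2.022 m.
The distance along the slope is d = h/sinθ = 2.022/sin17.9° ≈ 6.58 m.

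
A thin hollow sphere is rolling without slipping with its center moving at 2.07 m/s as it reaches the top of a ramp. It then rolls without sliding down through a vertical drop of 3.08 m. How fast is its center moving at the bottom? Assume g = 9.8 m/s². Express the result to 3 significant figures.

With I = (2/3)MR², the ratio k = I/(MR²) is 2/3.
The rolling condition ω = v/R makes the rotational term ½I(v/R)² = ½kMv², so KE_total = ½(1+k)Mv² = (5/6)Mv².
Conserving energy between top and bottom: (5/6)Mv² = (5/6)Mv₀² + Mgh, hence v² = v₀² + 2gh/(1+k).
v = √(2.07² + 2×9.8×3.08/1.667) = √40.51 ≈ 6.36 m/s.

v ≈ 6.36 m/s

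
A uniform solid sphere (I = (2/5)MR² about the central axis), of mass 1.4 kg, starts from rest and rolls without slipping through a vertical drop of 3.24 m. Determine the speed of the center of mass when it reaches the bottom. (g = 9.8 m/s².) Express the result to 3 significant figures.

v ≈ 6.73 m/s

With I = (2/5)MR², the ratio k = I/(MR²) is 0.4.
The rolling condition ω = v/R makes the rotational term ½I(v/R)² = ½kMv², so KE_total = ½(1+k)Mv² = (7/10)Mv².
Setting Mgh = (7/10)Mv² gives v = √(2gh/(1+k)) = √(2·9.8·3.24/1.4) ≈ 6.73 m/s.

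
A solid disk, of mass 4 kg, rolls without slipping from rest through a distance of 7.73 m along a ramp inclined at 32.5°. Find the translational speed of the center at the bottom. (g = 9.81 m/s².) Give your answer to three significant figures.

Here I = (1/2)MR², so the shape factor k = I/(MR²) = 0.5.
Since it rolls without slipping, ω = v/R and KE = ½Mv² + ½Iω² = ½(1+k)Mv² = (3/4)Mv².
The vertical drop is h = L sinθ = 7.73 × sin32.5° = 4.153 m.
Energy conservation: Mgh = (3/4)Mv², so v = √(2gh/(1+k)) = √(2 × 9.81 × 4.153 / 1.5) ≈ 7.37 m/s.

v ≈ 7.37 m/s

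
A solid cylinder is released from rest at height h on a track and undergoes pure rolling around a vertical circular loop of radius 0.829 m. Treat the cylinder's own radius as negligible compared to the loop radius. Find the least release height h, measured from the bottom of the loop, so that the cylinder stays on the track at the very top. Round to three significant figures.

Here I = (1/2)MR², so the shape factor k = I/(MR²) = 0.5.
At the top of the loop, the minimum-contact condition is Mg = Mv_top²/r, so v_top² = gr.
With ω = v/R, the kinetic energy at speed v is ½(1+k)Mv² = (3/4)Mv².
Energy conservation from release (height h) to the top (height 2r): Mgh = Mg(2r) + (3/4)M·gr.
Thus h_min = 2r + (1+k)r/2 = r(2 + 1.5/2) = 0.829 × 2.75 ≈ 2.28 m.

h_min ≈ 2.28 m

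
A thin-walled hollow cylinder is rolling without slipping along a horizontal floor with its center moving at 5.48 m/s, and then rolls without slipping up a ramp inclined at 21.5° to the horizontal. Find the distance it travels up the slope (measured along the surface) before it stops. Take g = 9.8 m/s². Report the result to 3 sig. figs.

d ≈ 8.36 m

With I = MR², the ratio k = I/(MR²) is 1.
Since it rolls without slipping, ω = v/R and KE = ½Mv² + ½Iω² = ½(1+k)Mv² = Mv².
Setting this equal to Mgh gives the vertical rise h = (1+k)v₀²/(2g) = 2×5.48²/(2×9.8) = 3.064 m.
Along the incline, d = h/sinθ = 3.064/sin21.5° ≈ 8.36 m.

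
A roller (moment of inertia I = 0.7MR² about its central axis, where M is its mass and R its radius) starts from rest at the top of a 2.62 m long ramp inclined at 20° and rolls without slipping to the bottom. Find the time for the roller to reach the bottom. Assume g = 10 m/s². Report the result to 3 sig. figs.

t ≈ 1.61 s

The moment of inertia is 0.7MR², giving k ≡ I/(MR²) = 0.7.
Translational: Mg sinθ − f = Ma. Rotational about the CM: fR = Iα = kMRa, so f = kMa.
Hence a = g sinθ/(1+k) = 10×sin20°/1.7 = 2.012 m/s².
With constant a from rest, t = √(2L/a) = √(2·2.62/2.012) ≈ 1.61 s.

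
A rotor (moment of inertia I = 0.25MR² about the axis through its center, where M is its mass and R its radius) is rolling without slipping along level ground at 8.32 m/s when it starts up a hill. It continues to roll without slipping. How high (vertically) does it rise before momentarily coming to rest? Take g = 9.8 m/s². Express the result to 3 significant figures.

The moment of inertia is 0.25MR², giving k ≡ I/(MR²) = 0.25.
Pure rolling means v = ωR; then KE = ½Mv² + ½I(v/R)² = ½(1+k)Mv² = (5/8)Mv².
At the top the kinetic energy is zero, so (5/8)Mv₀² = Mgh.
Thus h = (1+k)v₀²/(2g) = 1.25 × 8.32² / (2 × 9.8) ≈ 4.41 m.

h ≈ 4.41 m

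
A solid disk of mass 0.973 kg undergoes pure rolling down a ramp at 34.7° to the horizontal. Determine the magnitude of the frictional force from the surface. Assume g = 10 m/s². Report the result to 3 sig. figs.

Here I = (1/2)MR², so the shape factor k = I/(MR²) = 0.5.
Newton's second law down the slope: Mg sinθ − f = Ma. The torque equation fR = Iα (with α = a/R) gives f = kMa.
Combining, a = g sinθ/(1+k) and f = kMa = kMg sinθ/(1+k).
f = 0.5 × 0.973 × 10 × sin34.7° / 1.5 ≈ 1.85 N.

f ≈ 1.85 N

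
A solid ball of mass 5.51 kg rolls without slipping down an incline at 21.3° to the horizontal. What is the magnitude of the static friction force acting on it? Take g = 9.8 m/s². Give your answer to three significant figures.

With I = (2/5)MR², the ratio k = I/(MR²) is 0.4.
Newton's second law down the slope: Mg sinθ − f = Ma. The torque equation fR = Iα (with α = a/R) gives f = kMa.
Combining, a = g sinθ/(1+k) and f = kMa = kMg sinθ/(1+k).
f = 0.4 × 5.51 × 9.8 × sin21.3° / 1.4 ≈ 5.60 N.

f ≈ 5.60 N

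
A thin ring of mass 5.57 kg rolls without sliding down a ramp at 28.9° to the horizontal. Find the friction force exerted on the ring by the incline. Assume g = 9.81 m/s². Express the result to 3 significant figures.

The moment of inertia is MR², giving k ≡ I/(MR²) = 1.
Newton's second law down the slope: Mg sinθ − f = Ma. The torque equation fR = Iα (with α = a/R) gives f = kMa.
Combining, a = g sinθ/(1+k) and f = kMa = kMg sinθ/(1+k).
f = 1 × 5.57 × 9.81 × sin28.9° / 2 ≈ 13.2 N.

f ≈ 13.2 N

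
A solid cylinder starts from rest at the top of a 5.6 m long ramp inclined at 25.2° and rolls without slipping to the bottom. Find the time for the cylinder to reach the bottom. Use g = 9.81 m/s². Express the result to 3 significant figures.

t ≈ 2.01 s

Here I = (1/2)MR², so the shape factor k = I/(MR²) = 0.5.
Newton's second law down the slope: Mg sinθ − f = Ma. The torque equation fR = Iα (with α = a/R) gives f = kMa.
Hence a = g sinθ/(1+k) = 9.81×sin25.2°/1.5 = 2.785 m/s².
With constant a from rest, t = √(2L/a) = √(2·5.6/2.785) ≈ 2.01 s.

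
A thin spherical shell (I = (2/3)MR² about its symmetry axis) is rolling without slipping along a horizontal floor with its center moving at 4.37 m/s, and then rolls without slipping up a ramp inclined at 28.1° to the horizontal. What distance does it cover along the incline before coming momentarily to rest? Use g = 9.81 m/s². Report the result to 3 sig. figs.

d ≈ 3.44 m

For this body I = (2/3)MR², i.e. k = I/(MR²) = 2/3.
Since it rolls without slipping, ω = v/R and KE = ½Mv² + ½Iω² = ½(1+k)Mv² = (5/6)Mv².
Setting this equal to Mgh gives the vertical rise h = (1+k)v₀²/(2g) = 1.667×4.37²/(2×9.81) = 1.622 m.
The distance along the slope is d = h/sinθ = 1.622/sin28.1° ≈ 3.44 m.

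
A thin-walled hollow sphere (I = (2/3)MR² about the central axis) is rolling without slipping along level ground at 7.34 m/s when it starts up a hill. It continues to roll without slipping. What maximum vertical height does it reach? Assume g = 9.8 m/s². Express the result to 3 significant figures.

Here I = (2/3)MR², so the shape factor k = I/(MR²) = 2/3.
Rolling without slipping gives ω = v/R, so the total kinetic energy is ½Mv² + ½Iω² = ½(1+k)Mv² = (5/6)Mv².
All of this converts to potential energy at the highest point: (5/6)Mv₀² = Mgh.
Thus h = (1+k)v₀²/(2g) = 1.667 × 7.34² / (2 × 9.8) ≈ 4.58 m.

h ≈ 4.58 m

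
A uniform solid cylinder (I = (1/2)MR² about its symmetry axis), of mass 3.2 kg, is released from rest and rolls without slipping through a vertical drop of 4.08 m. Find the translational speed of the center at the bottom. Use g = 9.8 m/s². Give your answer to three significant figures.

For this body I = (1/2)MR², i.e. k = I/(MR²) = 0.5.
Pure rolling means v = ωR; then KE = ½Mv² + ½I(v/R)² = ½(1+k)Mv² = (3/4)Mv².
Setting Mgh = (3/4)Mv² gives v = √(2gh/(1+k)) = √(2·9.8·4.08/1.5) ≈ 7.30 m/s.

v ≈ 7.30 m/s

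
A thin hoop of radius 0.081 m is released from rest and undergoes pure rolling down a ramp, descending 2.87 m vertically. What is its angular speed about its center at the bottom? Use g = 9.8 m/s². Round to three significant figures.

Here I = MR², so the shape factor k = I/(MR²) = 1.
Rolling without slipping gives ω = v/R, so the total kinetic energy is ½Mv² + ½Iω² = ½(1+k)Mv² = Mv².
Energy conservation Mgh = ½(1+k)Mv² gives v = √(2gh/(1+k)) = √(2 × 9.8 × 2.87 / 2) = 5.303 m/s.
The angular speed follows from ω = v/R = 5.303/0.081 ≈ 65.5 rad/s.

ω ≈ 65.5 rad/s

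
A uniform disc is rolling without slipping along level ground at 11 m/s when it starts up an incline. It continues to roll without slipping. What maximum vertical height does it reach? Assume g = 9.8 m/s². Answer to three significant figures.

h ≈ 9.26 m

The moment of inertia is (1/2)MR², giving k ≡ I/(MR²) = 0.5.
Pure rolling means v = ωR; then KE = ½Mv² + ½I(v/R)² = ½(1+k)Mv² = (3/4)Mv².
At the top the kinetic energy is zero, so (3/4)Mv₀² = Mgh.
Thus h = (1+k)v₀²/(2g) = 1.5 × 11² / (2 × 9.8) ≈ 9.26 m.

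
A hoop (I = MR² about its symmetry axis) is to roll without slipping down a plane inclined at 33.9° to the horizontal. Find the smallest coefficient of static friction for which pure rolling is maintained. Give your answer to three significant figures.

With I = MR², the ratio k = I/(MR²) is 1.
Along the incline Mg sinθ − f = Ma, and torque about the center fR = Iα = kMR²(a/R) gives f = kMa.
These give a = g sinθ/(1+k) and the required friction f = kMg sinθ/(1+k).
With N = Mg cosθ, the no-slip condition f ≤ μN gives μ_min = f/N = k tanθ/(1+k).
μ_min = 1 × tan33.9° / 2 ≈ 0.336.

μ_min ≈ 0.336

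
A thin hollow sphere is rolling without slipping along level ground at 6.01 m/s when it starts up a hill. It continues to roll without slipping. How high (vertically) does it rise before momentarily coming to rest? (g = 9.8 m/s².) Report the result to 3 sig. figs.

h ≈ 3.07 m

For this body I = (2/3)MR², i.e. k = I/(MR²) = 2/3.
Pure rolling means v = ωR; then KE = ½Mv² + ½I(v/R)² = ½(1+k)Mv² = (5/6)Mv².
All of this converts to potential energy at the highest point: (5/6)Mv₀² = Mgh.
Thus h = (1+k)v₀²/(2g) = 1.667 × 6.01² / (2 × 9.8) ≈ 3.07 m.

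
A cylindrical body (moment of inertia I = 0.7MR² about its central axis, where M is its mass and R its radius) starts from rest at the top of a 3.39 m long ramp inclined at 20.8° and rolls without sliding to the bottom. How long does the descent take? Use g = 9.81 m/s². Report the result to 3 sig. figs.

t ≈ 1.82 s

For this body I = 0.7MR², i.e. k = I/(MR²) = 0.7.
Translational: Mg sinθ − f = Ma. Rotational about the CM: fR = Iα = kMRa, so f = kMa.
Hence a = g sinθ/(1+k) = 9.81×sin20.8°/1.7 = 2.049 m/s².
With constant a from rest, t = √(2L/a) = √(2·3.39/2.049) ≈ 1.82 s.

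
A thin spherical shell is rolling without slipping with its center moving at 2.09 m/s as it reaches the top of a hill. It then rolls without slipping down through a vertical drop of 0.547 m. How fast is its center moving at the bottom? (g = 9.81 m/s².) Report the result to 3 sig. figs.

v ≈ 3.29 m/s

The moment of inertia is (2/3)MR², giving k ≡ I/(MR²) = 2/3.
Since it rolls without slipping, ω = v/R and KE = ½Mv² + ½Iω² = ½(1+k)Mv² = (5/6)Mv².
Conserving energy between top and bottom: (5/6)Mv² = (5/6)Mv₀² + Mgh, hence v² = v₀² + 2gh/(1+k).
v = √(2.09² + 2×9.81×0.547/1.667) = √10.81 ≈ 3.29 m/s.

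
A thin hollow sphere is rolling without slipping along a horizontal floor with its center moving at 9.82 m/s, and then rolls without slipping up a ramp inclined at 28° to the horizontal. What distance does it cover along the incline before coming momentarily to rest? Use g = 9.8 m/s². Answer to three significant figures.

d ≈ 17.5 m

With I = (2/3)MR², the ratio k = I/(MR²) is 2/3.
Since it rolls without slipping, ω = v/R and KE = ½Mv² + ½Iω² = ½(1+k)Mv² = (5/6)Mv².
Setting this equal to Mgh gives the vertical rise h = (1+k)v₀²/(2g) = 1.667×9.82²/(2×9.8) = 8.2 m.
Along the incline, d = h/sinθ = 8.2/sin28° ≈ 17.5 m.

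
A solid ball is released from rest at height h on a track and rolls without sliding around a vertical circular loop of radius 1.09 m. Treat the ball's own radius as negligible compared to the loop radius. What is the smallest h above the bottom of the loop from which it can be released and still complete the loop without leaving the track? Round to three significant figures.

h_min ≈ 2.94 m

The moment of inertia is (2/5)MR², giving k ≡ I/(MR²) = 0.4.
At the top of the loop, the minimum-contact condition is Mg = Mv_top²/r, so v_top² = gr.
With ω = v/R, the kinetic energy at speed v is ½(1+k)Mv² = (7/10)Mv².
Energy conservation from release (height h) to the top (height 2r): Mgh = Mg(2r) + (7/10)M·gr.
Thus h_min = 2r + (1+k)r/2 = r(2 + 1.4/2) = 1.09 × 2.7 ≈ 2.94 m.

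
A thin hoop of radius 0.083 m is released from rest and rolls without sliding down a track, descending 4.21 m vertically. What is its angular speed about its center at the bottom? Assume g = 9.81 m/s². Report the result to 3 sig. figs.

ω ≈ 77.4 rad/s

For this body I = MR², i.e. k = I/(MR²) = 1.
Pure rolling means v = ωR; then KE = ½Mv² + ½I(v/R)² = ½(1+k)Mv² = Mv².
Energy conservation Mgh = ½(1+k)Mv² gives v = √(2gh/(1+k)) = √(2 × 9.81 × 4.21 / 2) = 6.427 m/s.
Then ω = v/R = 6.427 / 0.083 ≈ 77.4 rad/s.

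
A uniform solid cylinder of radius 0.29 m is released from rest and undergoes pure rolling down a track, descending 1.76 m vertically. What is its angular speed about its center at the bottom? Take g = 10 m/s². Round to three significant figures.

The moment of inertia is (1/2)MR², giving k ≡ I/(MR²) = 0.5.
Rolling without slipping gives ω = v/R, so the total kinetic energy is ½Mv² + ½Iω² = ½(1+k)Mv² = (3/4)Mv².
Energy conservation Mgh = ½(1+k)Mv² gives v = √(2gh/(1+k)) = √(2 × 10 × 1.76 / 1.5) = 4.844 m/s.
The angular speed follows from ω = v/R = 4.844/0.29 ≈ 16.7 rad/s.

ω ≈ 16.7 rad/s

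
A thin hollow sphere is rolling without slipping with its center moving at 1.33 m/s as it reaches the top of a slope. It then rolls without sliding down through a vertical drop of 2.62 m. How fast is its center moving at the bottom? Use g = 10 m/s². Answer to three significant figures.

v ≈ 5.76 m/s

With I = (2/3)MR², the ratio k = I/(MR²) is 2/3.
The rolling condition ω = v/R makes the rotational term ½I(v/R)² = ½kMv², so KE_total = ½(1+k)Mv² = (5/6)Mv².
Conserving energy between top and bottom: (5/6)Mv² = (5/6)Mv₀² + Mgh, hence v² = v₀² + 2gh/(1+k).
v = √(1.33² + 2×10×2.62/1.667) = √33.21 ≈ 5.76 m/s.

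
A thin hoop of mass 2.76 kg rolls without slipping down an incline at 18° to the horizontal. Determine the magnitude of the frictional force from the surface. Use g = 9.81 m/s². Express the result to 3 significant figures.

f ≈ 4.18 N

For this body I = MR², i.e. k = I/(MR²) = 1.
Translational: Mg sinθ − f = Ma. Rotational about the CM: fR = Iα = kMRa, so f = kMa.
Combining, a = g sinθ/(1+k) and f = kMa = kMg sinθ/(1+k).
f = 1 × 2.76 × 9.81 × sin18° / 2 ≈ 4.18 N.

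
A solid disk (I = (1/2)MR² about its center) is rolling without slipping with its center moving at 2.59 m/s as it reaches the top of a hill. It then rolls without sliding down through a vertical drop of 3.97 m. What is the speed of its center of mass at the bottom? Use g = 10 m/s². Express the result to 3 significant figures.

Here I = (1/2)MR², so the shape factor k = I/(MR²) = 0.5.
Since it rolls without slipping, ω = v/R and KE = ½Mv² + ½Iω² = ½(1+k)Mv² = (3/4)Mv².
Energy conservation: (3/4)Mv₀² + Mgh = (3/4)Mv², so v² = v₀² + 2gh/(1+k).
v = √(2.59² + 2×10×3.97/1.5) = √59.64 ≈ 7.72 m/s.

v ≈ 7.72 m/s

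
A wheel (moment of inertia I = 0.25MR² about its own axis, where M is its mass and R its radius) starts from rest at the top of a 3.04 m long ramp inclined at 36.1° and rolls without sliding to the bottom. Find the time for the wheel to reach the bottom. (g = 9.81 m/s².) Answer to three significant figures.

For this body I = 0.25MR², i.e. k = I/(MR²) = 0.25.
Translational: Mg sinθ − f = Ma. Rotational about the CM: fR = Iα = kMRa, so f = kMa.
Hence a = g sinθ/(1+k) = 9.81×sin36.1°/1.25 = 4.624 m/s².
With constant a from rest, t = √(2L/a) = √(2·3.04/4.624) ≈ 1.15 s.

t ≈ 1.15 s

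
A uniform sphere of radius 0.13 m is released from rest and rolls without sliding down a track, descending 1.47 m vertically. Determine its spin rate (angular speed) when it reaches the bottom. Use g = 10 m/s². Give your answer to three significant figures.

Here I = (2/5)MR², so the shape factor k = I/(MR²) = 0.4.
Since it rolls without slipping, ω = v/R and KE = ½Mv² + ½Iω² = ½(1+k)Mv² = (7/10)Mv².
Energy conservation Mgh = ½(1+k)Mv² gives v = √(2gh/(1+k)) = √(2 × 10 × 1.47 / 1.4) = 4.583 m/s.
Then ω = v/R = 4.583 / 0.13 ≈ 35.3 rad/s.

ω ≈ 35.3 rad/s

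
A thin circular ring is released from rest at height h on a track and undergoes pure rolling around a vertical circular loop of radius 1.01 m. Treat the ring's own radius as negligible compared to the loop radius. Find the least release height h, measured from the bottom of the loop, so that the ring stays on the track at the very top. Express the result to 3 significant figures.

The moment of inertia is MR², giving k ≡ I/(MR²) = 1.
At the top, contact is just lost when gravity alone supplies the centripetal force: Mg = Mv_top²/r, i.e. v_top² = gr.
With ω = v/R, the kinetic energy at speed v is ½(1+k)Mv² = Mv².
Energy conservation from release (height h) to the top (height 2r): Mgh = Mg(2r) + M·gr.
Thus h_min = 2r + (1+k)r/2 = r(2 + 2/2) = 1.01 × 3 ≈ 3.03 m.

h_min ≈ 3.03 m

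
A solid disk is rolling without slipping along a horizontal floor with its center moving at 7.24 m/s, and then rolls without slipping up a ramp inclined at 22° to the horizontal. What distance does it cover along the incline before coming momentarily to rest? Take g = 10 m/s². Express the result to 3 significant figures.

d ≈ 10.5 m

Here I = (1/2)MR², so the shape factor k = I/(MR²) = 0.5.
Since it rolls without slipping, ω = v/R and KE = ½Mv² + ½Iω² = ½(1+k)Mv² = (3/4)Mv².
Setting this equal to Mgh gives the vertical rise h = (1+k)v₀²/(2g) = 1.5×7.24²/(2×10) = 3.931 m.
Along the incline, d = h/sinθ = 3.931/sin22° ≈ 10.5 m.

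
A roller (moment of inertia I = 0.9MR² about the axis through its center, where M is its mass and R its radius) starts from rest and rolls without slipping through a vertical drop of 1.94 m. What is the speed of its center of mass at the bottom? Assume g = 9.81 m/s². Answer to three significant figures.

For this body I = 0.9MR², i.e. k = I/(MR²) = 0.9.
Pure rolling means v = ωR; then KE = ½Mv² + ½I(v/R)² = ½(1+k)Mv² = (19/20)Mv².
Setting Mgh = (19/20)Mv² gives v = √(2gh/(1+k)) = √(2·9.81·1.94/1.9) ≈ 4.48 m/s.

v ≈ 4.48 m/s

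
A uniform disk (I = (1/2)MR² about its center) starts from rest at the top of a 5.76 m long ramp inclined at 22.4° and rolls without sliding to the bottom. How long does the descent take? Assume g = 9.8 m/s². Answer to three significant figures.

t ≈ 2.15 s

For this body I = (1/2)MR², i.e. k = I/(MR²) = 0.5.
Translational: Mg sinθ − f = Ma. Rotational about the CM: fR = Iα = kMRa, so f = kMa.
Hence a = g sinθ/(1+k) = 9.8×sin22.4°/1.5 = 2.49 m/s².
With constant a from rest, t = √(2L/a) = √(2·5.76/2.49) ≈ 2.15 s.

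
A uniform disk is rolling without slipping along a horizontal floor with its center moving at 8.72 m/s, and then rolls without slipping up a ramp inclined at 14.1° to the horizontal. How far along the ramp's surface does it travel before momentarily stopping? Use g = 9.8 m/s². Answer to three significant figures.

d ≈ 23.9 m

For this body I = (1/2)MR², i.e. k = I/(MR²) = 0.5.
Pure rolling means v = ωR; then KE = ½Mv² + ½I(v/R)² = ½(1+k)Mv² = (3/4)Mv².
Setting this equal to Mgh gives the vertical rise h = (1+k)v₀²/(2g) = 1.5×8.72²/(2×9.8) = 5.819 m.
Along the incline, d = h/sinθ = 5.819/sin14.1° ≈ 23.9 m.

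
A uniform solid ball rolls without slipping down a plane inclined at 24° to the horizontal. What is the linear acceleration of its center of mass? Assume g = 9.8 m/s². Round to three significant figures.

For this body I = (2/5)MR², i.e. k = I/(MR²) = 0.4.
Translational: Mg sinθ − f = Ma. Rotational about the CM: fR = Iα = kMRa, so f = kMa.
Eliminating f: Mg sinθ = (1+k)Ma, so a = g sinθ/(1+k) = 9.8 × sin24° / 1.4 ≈ 2.85 m/s².

a ≈ 2.85 m/s²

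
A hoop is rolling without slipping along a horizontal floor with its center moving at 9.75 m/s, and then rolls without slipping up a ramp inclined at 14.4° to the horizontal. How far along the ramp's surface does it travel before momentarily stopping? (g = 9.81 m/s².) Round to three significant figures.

With I = MR², the ratio k = I/(MR²) is 1.
Pure rolling means v = ωR; then KE = ½Mv² + ½I(v/R)² = ½(1+k)Mv² = Mv².
Setting this equal to Mgh gives the vertical rise h = (1+k)v₀²/(2g) = 2×9.75²/(2×9.81) = 9.69 m.
The distance along the slope is d = h/sinθ = 9.69/sin14.4° ≈ 39.0 m.

d ≈ 39.0 m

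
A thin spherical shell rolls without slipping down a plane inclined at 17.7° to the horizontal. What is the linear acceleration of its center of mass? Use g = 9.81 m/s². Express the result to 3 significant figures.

For this body I = (2/3)MR², i.e. k = I/(MR²) = 2/3.
Newton's second law down the slope: Mg sinθ − f = Ma. The torque equation fR = Iα (with α = a/R) gives f = kMa.
Eliminating f: Mg sinθ = (1+k)Ma, so a = g sinθ/(1+k) = 9.81 × sin17.7° / 1.667 ≈ 1.79 m/s².

a ≈ 1.79 m/s²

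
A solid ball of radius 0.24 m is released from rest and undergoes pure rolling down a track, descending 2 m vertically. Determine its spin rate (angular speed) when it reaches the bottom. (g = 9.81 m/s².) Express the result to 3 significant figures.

ω ≈ 22.1 rad/s

For this body I = (2/5)MR², i.e. k = I/(MR²) = 0.4.
The rolling condition ω = v/R makes the rotational term ½I(v/R)² = ½kMv², so KE_total = ½(1+k)Mv² = (7/10)Mv².
Energy conservation Mgh = ½(1+k)Mv² gives v = √(2gh/(1+k)) = √(2 × 9.81 × 2 / 1.4) = 5.294 m/s.
Then ω = v/R = 5.294 / 0.24 ≈ 22.1 rad/s.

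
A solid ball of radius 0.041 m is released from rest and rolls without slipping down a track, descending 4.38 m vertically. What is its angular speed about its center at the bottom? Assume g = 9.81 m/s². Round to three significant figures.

Here I = (2/5)MR², so the shape factor k = I/(MR²) = 0.4.
Since it rolls without slipping, ω = v/R and KE = ½Mv² + ½Iω² = ½(1+k)Mv² = (7/10)Mv².
Energy conservation Mgh = ½(1+k)Mv² gives v = √(2gh/(1+k)) = √(2 × 9.81 × 4.38 / 1.4) = 7.835 m/s.
The angular speed follows from ω = v/R = 7.835/0.041 ≈ 191 rad/s.

ω ≈ 191 rad/s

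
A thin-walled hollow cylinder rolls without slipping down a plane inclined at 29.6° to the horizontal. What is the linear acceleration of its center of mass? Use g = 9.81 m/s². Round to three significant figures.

a ≈ 2.42 m/s²

The moment of inertia is MR², giving k ≡ I/(MR²) = 1.
Translational: Mg sinθ − f = Ma. Rotational about the CM: fR = Iα = kMRa, so f = kMa.
Eliminating f: Mg sinθ = (1+k)Ma, so a = g sinθ/(1+k) = 9.81 × sin29.6° / 2 ≈ 2.42 m/s².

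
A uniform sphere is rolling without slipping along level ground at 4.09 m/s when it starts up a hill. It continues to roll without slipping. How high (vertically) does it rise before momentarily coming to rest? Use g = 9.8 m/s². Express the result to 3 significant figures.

h ≈ 1.19 m

With I = (2/5)MR², the ratio k = I/(MR²) is 0.4.
Rolling without slipping gives ω = v/R, so the total kinetic energy is ½Mv² + ½Iω² = ½(1+k)Mv² = (7/10)Mv².
All of this converts to potential energy at the highest point: (7/10)Mv₀² = Mgh.
Thus h = (1+k)v₀²/(2g) = 1.4 × 4.09² / (2 × 9.8) ≈ 1.19 m.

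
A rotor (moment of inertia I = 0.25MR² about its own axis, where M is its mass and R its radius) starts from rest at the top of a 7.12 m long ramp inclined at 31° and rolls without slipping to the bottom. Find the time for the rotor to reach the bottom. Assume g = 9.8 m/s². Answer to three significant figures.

t ≈ 1.88 s

For this body I = 0.25MR², i.e. k = I/(MR²) = 0.25.
Along the incline Mg sinθ − f = Ma, and torque about the center fR = Iα = kMR²(a/R) gives f = kMa.
Hence a = g sinθ/(1+k) = 9.8×sin31°/1.25 = 4.038 m/s².
Starting from rest, L = ½at², so t = √(2L/a) = √(2×7.12/4.038) ≈ 1.88 s.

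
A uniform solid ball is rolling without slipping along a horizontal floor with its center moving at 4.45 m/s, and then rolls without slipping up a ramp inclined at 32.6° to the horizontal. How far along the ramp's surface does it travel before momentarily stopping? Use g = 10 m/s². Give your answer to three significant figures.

The moment of inertia is (2/5)MR², giving k ≡ I/(MR²) = 0.4.
Pure rolling means v = ωR; then KE = ½Mv² + ½I(v/R)² = ½(1+k)Mv² = (7/10)Mv².
Setting this equal to Mgh gives the vertical rise h = (1+k)v₀²/(2g) = 1.4×4.45²/(2×10) = 1.386 m.
The distance along the slope is d = h/sinθ = 1.386/sin32.6° ≈ 2.57 m.

d ≈ 2.57 m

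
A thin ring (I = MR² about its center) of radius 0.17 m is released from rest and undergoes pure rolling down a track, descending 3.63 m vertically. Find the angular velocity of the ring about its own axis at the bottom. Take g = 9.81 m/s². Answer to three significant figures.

Here I = MR², so the shape factor k = I/(MR²) = 1.
Rolling without slipping gives ω = v/R, so the total kinetic energy is ½Mv² + ½Iω² = ½(1+k)Mv² = Mv².
Energy conservation Mgh = ½(1+k)Mv² gives v = √(2gh/(1+k)) = √(2 × 9.81 × 3.63 / 2) = 5.967 m/s.
Then ω = v/R = 5.967 / 0.17 ≈ 35.1 rad/s.

ω ≈ 35.1 rad/s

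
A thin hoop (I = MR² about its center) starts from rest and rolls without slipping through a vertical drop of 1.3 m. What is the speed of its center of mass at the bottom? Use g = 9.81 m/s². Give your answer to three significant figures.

v ≈ 3.57 m/s

For this body I = MR², i.e. k = I/(MR²) = 1.
Pure rolling means v = ωR; then KE = ½Mv² + ½I(v/R)² = ½(1+k)Mv² = Mv².
Setting Mgh = Mv² gives v = √(2gh/(1+k)) = √(2·9.81·1.3/2) ≈ 3.57 m/s.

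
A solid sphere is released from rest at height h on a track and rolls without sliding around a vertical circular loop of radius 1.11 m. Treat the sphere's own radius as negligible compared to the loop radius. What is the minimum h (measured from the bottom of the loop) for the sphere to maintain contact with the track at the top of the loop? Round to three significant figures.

h_min ≈ 3.00 m

For this body I = (2/5)MR², i.e. k = I/(MR²) = 0.4.
At the top of the loop, the minimum-contact condition is Mg = Mv_top²/r, so v_top² = gr.
With ω = v/R, the kinetic energy at speed v is ½(1+k)Mv² = (7/10)Mv².
Energy conservation from release (height h) to the top (height 2r): Mgh = Mg(2r) + (7/10)M·gr.
Thus h_min = 2r + (1+k)r/2 = r(2 + 1.4/2) = 1.11 × 2.7 ≈ 3.00 m.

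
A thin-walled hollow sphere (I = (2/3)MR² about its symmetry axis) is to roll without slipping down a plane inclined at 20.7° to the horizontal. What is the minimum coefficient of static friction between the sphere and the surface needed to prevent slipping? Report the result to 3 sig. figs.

For this body I = (2/3)MR², i.e. k = I/(MR²) = 2/3.
Newton's second law down the slope: Mg sinθ − f = Ma. The torque equation fR = Iα (with α = a/R) gives f = kMa.
These give a = g sinθ/(1+k) and the required friction f = kMg sinθ/(1+k).
The normal force is N = Mg cosθ, so μ_min = f/N = k tanθ/(1+k).
μ_min = (2/3) × tan20.7° / 1.667 ≈ 0.151.

μ_min ≈ 0.151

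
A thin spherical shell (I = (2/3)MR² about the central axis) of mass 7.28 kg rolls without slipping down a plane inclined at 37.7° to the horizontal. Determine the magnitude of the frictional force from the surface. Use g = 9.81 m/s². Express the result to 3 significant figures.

f ≈ 17.5 N

For this body I = (2/3)MR², i.e. k = I/(MR²) = 2/3.
Translational: Mg sinθ − f = Ma. Rotational about the CM: fR = Iα = kMRa, so f = kMa.
Combining, a = g sinθ/(1+k) and f = kMa = kMg sinθ/(1+k).
f = (2/3) × 7.28 × 9.81 × sin37.7° / 1.667 ≈ 17.5 N.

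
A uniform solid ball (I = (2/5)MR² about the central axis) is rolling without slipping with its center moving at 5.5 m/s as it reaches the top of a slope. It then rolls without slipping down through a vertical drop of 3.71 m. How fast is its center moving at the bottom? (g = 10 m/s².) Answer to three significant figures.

For this body I = (2/5)MR², i.e. k = I/(MR²) = 0.4.
Since it rolls without slipping, ω = v/R and KE = ½Mv² + ½Iω² = ½(1+k)Mv² = (7/10)Mv².
Conserving energy between top and bottom: (7/10)Mv² = (7/10)Mv₀² + Mgh, hence v² = v₀² + 2gh/(1+k).
v = √(5.5² + 2×10×3.71/1.4) = √83.25 ≈ 9.12 m/s.

v ≈ 9.12 m/s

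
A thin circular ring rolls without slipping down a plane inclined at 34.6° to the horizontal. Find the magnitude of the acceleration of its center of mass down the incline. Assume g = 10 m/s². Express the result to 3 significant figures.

a ≈ 2.84 m/s²

For this body I = MR², i.e. k = I/(MR²) = 1.
Translational: Mg sinθ − f = Ma. Rotational about the CM: fR = Iα = kMRa, so f = kMa.
Eliminating f: Mg sinθ = (1+k)Ma, so a = g sinθ/(1+k) = 10 × sin34.6° / 2 ≈ 2.84 m/s².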